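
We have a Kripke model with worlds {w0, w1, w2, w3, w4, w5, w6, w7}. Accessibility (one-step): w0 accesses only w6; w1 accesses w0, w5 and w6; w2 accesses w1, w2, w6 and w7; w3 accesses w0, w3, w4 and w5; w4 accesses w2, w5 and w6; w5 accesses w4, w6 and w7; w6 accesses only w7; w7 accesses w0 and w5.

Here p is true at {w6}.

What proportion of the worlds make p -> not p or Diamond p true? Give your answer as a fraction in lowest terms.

w0: p is F, not p or Diamond p is T. ✓
w1: p is F, not p or Diamond p is T. ✓
w2: p is F, not p or Diamond p is T. ✓
w3: p is F, not p or Diamond p is T. ✓
w4: p is F, not p or Diamond p is T. ✓
w5: p is F, not p or Diamond p is T. ✓
w6: p is T, not p or Diamond p is F. ✗
w7: p is F, not p or Diamond p is T. ✓
That's 7 of 8 worlds, so 7/8.

7/8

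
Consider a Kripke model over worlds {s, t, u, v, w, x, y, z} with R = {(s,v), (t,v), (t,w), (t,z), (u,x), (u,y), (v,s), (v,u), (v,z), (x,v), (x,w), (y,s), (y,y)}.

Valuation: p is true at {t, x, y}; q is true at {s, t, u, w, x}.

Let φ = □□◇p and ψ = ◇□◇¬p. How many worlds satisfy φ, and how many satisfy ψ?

2 and 5

For □□◇p:
s: successors {v}; □◇p there: v:F. ✗
t: successors {v, w, z}; □◇p there: v:F, w:T, z:T. ✗
u: successors {x, y}; □◇p there: x:F, y:F. ✗
v: successors {s, u, z}; □◇p there: s:F, u:F, z:T. ✗
w: no successors, so □□◇p holds vacuously. ✓
x: successors {v, w}; □◇p there: v:F, w:T. ✗
y: successors {s, y}; □◇p there: s:F, y:F. ✗
z: no successors, so □□◇p holds vacuously. ✓
— 2 worlds.
For ◇□◇¬p:
s: successors {v}; □◇¬p there: v:F. ✗
t: successors {v, w, z}; □◇¬p there: v:F, w:T, z:T. ✓
u: successors {x, y}; □◇¬p there: x:F, y:T. ✓
v: successors {s, u, z}; □◇¬p there: s:T, u:T, z:T. ✓
w: no successors, so ◇□◇¬p fails. ✗
x: successors {v, w}; □◇¬p there: v:F, w:T. ✓
y: successors {s, y}; □◇¬p there: s:T, y:T. ✓
z: no successors, so ◇□◇¬p fails. ✗
— 5 worlds.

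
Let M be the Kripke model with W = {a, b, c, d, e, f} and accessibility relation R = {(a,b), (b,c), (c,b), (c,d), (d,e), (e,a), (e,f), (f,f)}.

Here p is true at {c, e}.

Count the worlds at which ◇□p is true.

a: successors {b}; □p there: b:T. ✓
b: successors {c}; □p there: c:F. ✗
c: successors {b, d}; □p there: b:T, d:T. ✓
d: successors {e}; □p there: e:F. ✗
e: successors {a, f}; □p there: a:F, f:F. ✗
f: successors {f}; □p there: f:F. ✗
Satisfying worlds: {a, c}.

2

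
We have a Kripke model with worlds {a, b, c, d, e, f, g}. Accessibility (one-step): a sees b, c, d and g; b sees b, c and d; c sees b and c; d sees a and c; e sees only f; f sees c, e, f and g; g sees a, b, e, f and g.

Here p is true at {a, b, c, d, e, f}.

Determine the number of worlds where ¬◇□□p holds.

a: ◇□□p is T. ✗
b: ◇□□p is T. ✗
c: ◇□□p is T. ✗
d: ◇□□p is T. ✗
e: ◇□□p is F. ✓
f: ◇□□p is T. ✗
g: ◇□□p is T. ✗
Satisfying worlds: {e}.

1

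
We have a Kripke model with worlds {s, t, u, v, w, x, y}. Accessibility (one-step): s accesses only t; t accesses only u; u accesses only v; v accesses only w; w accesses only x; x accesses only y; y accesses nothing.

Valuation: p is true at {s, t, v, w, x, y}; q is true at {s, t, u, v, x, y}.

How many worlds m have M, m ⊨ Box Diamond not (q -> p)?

2

s: successors {t}; Diamond not (q -> p) there: t:T. ✓
t: successors {u}; Diamond not (q -> p) there: u:F. ✗
u: successors {v}; Diamond not (q -> p) there: v:F. ✗
v: successors {w}; Diamond not (q -> p) there: w:F. ✗
w: successors {x}; Diamond not (q -> p) there: x:F. ✗
x: successors {y}; Diamond not (q -> p) there: y:F. ✗
y: no successors, so Box Diamond not (q -> p) holds vacuously. ✓
Satisfying worlds: {s, y}.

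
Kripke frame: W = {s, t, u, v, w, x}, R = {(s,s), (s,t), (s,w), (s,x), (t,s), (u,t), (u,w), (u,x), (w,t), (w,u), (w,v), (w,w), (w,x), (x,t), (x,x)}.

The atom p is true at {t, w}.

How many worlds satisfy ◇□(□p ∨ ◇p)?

s: successors {s, t, w, x}; □(□p ∨ ◇p) there: s:F, t:T, w:F, x:F. ✓
t: successors {s}; □(□p ∨ ◇p) there: s:F. ✗
u: successors {t, w, x}; □(□p ∨ ◇p) there: t:T, w:F, x:F. ✓
v: no successors, so ◇□(□p ∨ ◇p) fails. ✗
w: successors {t, u, v, w, x}; □(□p ∨ ◇p) there: t:T, u:F, v:T, w:F, x:F. ✓
x: successors {t, x}; □(□p ∨ ◇p) there: t:T, x:F. ✓
Satisfying worlds: {s, u, w, x}.

4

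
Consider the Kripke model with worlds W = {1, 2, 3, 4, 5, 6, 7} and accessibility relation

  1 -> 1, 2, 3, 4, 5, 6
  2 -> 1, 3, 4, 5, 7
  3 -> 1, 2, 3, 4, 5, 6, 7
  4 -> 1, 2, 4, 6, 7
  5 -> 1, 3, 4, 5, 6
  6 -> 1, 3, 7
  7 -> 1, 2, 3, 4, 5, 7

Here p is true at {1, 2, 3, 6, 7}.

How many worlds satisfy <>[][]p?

1: successors {1, 2, 3, 4, 5, 6}; [][]p there: 1:F, 2:F, 3:F, 4:F, 5:F, 6:F. ✗
2: successors {1, 3, 4, 5, 7}; [][]p there: 1:F, 3:F, 4:F, 5:F, 7:F. ✗
3: successors {1, 2, 3, 4, 5, 6, 7}; [][]p there: 1:F, 2:F, 3:F, 4:F, 5:F, 6:F, 7:F. ✗
4: successors {1, 2, 4, 6, 7}; [][]p there: 1:F, 2:F, 4:F, 6:F, 7:F. ✗
5: successors {1, 3, 4, 5, 6}; [][]p there: 1:F, 3:F, 4:F, 5:F, 6:F. ✗
6: successors {1, 3, 7}; [][]p there: 1:F, 3:F, 7:F. ✗
7: successors {1, 2, 3, 4, 5, 7}; [][]p there: 1:F, 2:F, 3:F, 4:F, 5:F, 7:F. ✗
Satisfying worlds: ∅.

0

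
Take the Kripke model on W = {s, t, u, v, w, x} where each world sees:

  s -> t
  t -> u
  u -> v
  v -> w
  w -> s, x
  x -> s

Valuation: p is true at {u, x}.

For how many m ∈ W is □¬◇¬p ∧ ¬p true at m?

1

s: □¬◇¬p is T, ¬p is T. ✓
t: □¬◇¬p is F, ¬p is T. ✗
u: □¬◇¬p is F, ¬p is F. ✗
v: □¬◇¬p is F, ¬p is T. ✗
w: □¬◇¬p is F, ¬p is T. ✗
x: □¬◇¬p is F, ¬p is F. ✗
Satisfying worlds: {s}.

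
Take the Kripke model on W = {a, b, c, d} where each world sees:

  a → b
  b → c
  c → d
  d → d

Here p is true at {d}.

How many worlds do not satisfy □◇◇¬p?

4

a: successors {b}; ◇◇¬p there: b:F. ✗
b: successors {c}; ◇◇¬p there: c:F. ✗
c: successors {d}; ◇◇¬p there: d:F. ✗
d: successors {d}; ◇◇¬p there: d:F. ✗
Satisfying worlds: ∅.
So □◇◇¬p fails at the other 4 worlds.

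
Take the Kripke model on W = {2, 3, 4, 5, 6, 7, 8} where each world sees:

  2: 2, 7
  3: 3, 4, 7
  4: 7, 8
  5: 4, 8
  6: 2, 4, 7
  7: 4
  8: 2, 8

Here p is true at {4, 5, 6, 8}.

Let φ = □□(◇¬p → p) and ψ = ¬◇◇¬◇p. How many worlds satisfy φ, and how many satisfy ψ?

1 and 2

For □□(◇¬p → p):
2: successors {2, 7}; □(◇¬p → p) there: 2:F, 7:T. ✗
3: successors {3, 4, 7}; □(◇¬p → p) there: 3:F, 4:T, 7:T. ✗
4: successors {7, 8}; □(◇¬p → p) there: 7:T, 8:F. ✗
5: successors {4, 8}; □(◇¬p → p) there: 4:T, 8:F. ✗
6: successors {2, 4, 7}; □(◇¬p → p) there: 2:F, 4:T, 7:T. ✗
7: successors {4}; □(◇¬p → p) there: 4:T. ✓
8: successors {2, 8}; □(◇¬p → p) there: 2:F, 8:F. ✗
— 1 world.
For ¬◇◇¬◇p:
2: ◇◇¬◇p is T. ✗
3: ◇◇¬◇p is F. ✓
4: ◇◇¬◇p is T. ✗
5: ◇◇¬◇p is T. ✗
6: ◇◇¬◇p is T. ✗
7: ◇◇¬◇p is F. ✓
8: ◇◇¬◇p is T. ✗
— 2 worlds.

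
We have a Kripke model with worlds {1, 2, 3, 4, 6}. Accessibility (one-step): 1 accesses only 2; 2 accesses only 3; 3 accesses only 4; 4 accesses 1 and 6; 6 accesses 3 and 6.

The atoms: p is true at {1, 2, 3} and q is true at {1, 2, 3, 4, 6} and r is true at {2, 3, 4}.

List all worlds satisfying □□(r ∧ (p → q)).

1: successors {2}; □(r ∧ (p → q)) there: 2:T. ✓
2: successors {3}; □(r ∧ (p → q)) there: 3:T. ✓
3: successors {4}; □(r ∧ (p → q)) there: 4:F. ✗
4: successors {1, 6}; □(r ∧ (p → q)) there: 1:T, 6:F. ✗
6: successors {3, 6}; □(r ∧ (p → q)) there: 3:T, 6:F. ✗

{1, 2}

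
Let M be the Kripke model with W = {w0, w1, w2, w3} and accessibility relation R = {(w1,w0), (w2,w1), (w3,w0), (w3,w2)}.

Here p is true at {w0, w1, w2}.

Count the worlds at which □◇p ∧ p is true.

2

w0: □◇p is T, p is T. ✓
w1: □◇p is F, p is T. ✗
w2: □◇p is T, p is T. ✓
w3: □◇p is F, p is F. ✗
Satisfying worlds: {w0, w2}.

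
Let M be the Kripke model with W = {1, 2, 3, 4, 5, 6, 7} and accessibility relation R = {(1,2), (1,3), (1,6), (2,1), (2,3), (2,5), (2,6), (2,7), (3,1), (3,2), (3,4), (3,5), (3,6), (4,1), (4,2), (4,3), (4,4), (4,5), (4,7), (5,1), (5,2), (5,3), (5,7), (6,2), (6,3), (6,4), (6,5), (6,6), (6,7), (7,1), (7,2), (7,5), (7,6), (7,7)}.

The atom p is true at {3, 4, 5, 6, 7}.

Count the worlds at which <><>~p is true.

7

1: successors {2, 3, 6}; <>~p there: 2:T, 3:T, 6:T. ✓
2: successors {1, 3, 5, 6, 7}; <>~p there: 1:T, 3:T, 5:T, 6:T, 7:T. ✓
3: successors {1, 2, 4, 5, 6}; <>~p there: 1:T, 2:T, 4:T, 5:T, 6:T. ✓
4: successors {1, 2, 3, 4, 5, 7}; <>~p there: 1:T, 2:T, 3:T, 4:T, 5:T, 7:T. ✓
5: successors {1, 2, 3, 7}; <>~p there: 1:T, 2:T, 3:T, 7:T. ✓
6: successors {2, 3, 4, 5, 6, 7}; <>~p there: 2:T, 3:T, 4:T, 5:T, 6:T, 7:T. ✓
7: successors {1, 2, 5, 6, 7}; <>~p there: 1:T, 2:T, 5:T, 6:T, 7:T. ✓
Satisfying worlds: {1, 2, 3, 4, 5, 6, 7}.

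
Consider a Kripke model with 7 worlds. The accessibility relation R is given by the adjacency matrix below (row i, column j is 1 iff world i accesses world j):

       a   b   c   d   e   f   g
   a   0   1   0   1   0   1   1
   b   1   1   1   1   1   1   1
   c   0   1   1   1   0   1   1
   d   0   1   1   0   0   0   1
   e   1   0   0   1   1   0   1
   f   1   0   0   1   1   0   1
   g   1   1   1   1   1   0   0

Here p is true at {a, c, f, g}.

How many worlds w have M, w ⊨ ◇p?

a: successors {b, d, f, g}; p there: b:F, d:F, f:T, g:T. ✓
b: successors {a, b, c, d, e, f, g}; p there: a:T, b:F, c:T, d:F, e:F, f:T, g:T. ✓
c: successors {b, c, d, f, g}; p there: b:F, c:T, d:F, f:T, g:T. ✓
d: successors {b, c, g}; p there: b:F, c:T, g:T. ✓
e: successors {a, d, e, g}; p there: a:T, d:F, e:F, g:T. ✓
f: successors {a, d, e, g}; p there: a:T, d:F, e:F, g:T. ✓
g: successors {a, b, c, d, e}; p there: a:T, b:F, c:T, d:F, e:F. ✓
Satisfying worlds: {a, b, c, d, e, f, g}.

7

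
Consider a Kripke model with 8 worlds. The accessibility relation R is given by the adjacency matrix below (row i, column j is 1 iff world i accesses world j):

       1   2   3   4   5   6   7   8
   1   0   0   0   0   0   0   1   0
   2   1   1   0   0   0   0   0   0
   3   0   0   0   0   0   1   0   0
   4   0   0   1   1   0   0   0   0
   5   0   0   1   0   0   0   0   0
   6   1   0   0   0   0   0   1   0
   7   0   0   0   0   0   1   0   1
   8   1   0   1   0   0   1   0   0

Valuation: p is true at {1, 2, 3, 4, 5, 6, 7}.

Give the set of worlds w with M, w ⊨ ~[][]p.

{1, 6}

1: [][]p is F. ✓
2: [][]p is T. ✗
3: [][]p is T. ✗
4: [][]p is T. ✗
5: [][]p is T. ✗
6: [][]p is F. ✓
7: [][]p is T. ✗
8: [][]p is T. ✗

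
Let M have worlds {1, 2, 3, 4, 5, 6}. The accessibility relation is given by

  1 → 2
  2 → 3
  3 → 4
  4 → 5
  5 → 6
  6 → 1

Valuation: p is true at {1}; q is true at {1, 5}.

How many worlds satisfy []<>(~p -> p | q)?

1: successors {2}; <>(~p -> p | q) there: 2:F. ✗
2: successors {3}; <>(~p -> p | q) there: 3:F. ✗
3: successors {4}; <>(~p -> p | q) there: 4:T. ✓
4: successors {5}; <>(~p -> p | q) there: 5:F. ✗
5: successors {6}; <>(~p -> p | q) there: 6:T. ✓
6: successors {1}; <>(~p -> p | q) there: 1:F. ✗
Satisfying worlds: {3, 5}.

2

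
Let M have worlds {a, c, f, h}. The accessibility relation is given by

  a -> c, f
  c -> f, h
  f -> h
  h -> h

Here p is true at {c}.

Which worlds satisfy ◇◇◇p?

∅

a: successors {c, f}; ◇◇p there: c:F, f:F. ✗
c: successors {f, h}; ◇◇p there: f:F, h:F. ✗
f: successors {h}; ◇◇p there: h:F. ✗
h: successors {h}; ◇◇p there: h:F. ✗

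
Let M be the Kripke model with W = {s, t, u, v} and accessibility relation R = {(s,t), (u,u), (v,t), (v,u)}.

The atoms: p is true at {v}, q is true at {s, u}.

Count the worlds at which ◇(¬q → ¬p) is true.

3

s: successors {t}; ¬q → ¬p there: t:T. ✓
t: no successors, so ◇(¬q → ¬p) fails. ✗
u: successors {u}; ¬q → ¬p there: u:T. ✓
v: successors {t, u}; ¬q → ¬p there: t:T, u:T. ✓
Satisfying worlds: {s, u, v}.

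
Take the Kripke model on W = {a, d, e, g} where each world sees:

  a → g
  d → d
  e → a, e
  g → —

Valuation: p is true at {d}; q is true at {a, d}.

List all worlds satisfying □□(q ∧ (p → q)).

a: successors {g}; □(q ∧ (p → q)) there: g:T. ✓
d: successors {d}; □(q ∧ (p → q)) there: d:T. ✓
e: successors {a, e}; □(q ∧ (p → q)) there: a:F, e:F. ✗
g: no successors, so □□(q ∧ (p → q)) holds vacuously. ✓

{a, d, g}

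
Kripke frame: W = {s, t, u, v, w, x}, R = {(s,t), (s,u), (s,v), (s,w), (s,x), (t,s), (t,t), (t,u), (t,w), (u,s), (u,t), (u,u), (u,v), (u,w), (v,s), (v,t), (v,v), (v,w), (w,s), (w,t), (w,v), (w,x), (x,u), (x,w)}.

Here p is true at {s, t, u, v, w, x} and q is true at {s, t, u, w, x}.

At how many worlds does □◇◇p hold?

6

s: successors {t, u, v, w, x}; ◇◇p there: t:T, u:T, v:T, w:T, x:T. ✓
t: successors {s, t, u, w}; ◇◇p there: s:T, t:T, u:T, w:T. ✓
u: successors {s, t, u, v, w}; ◇◇p there: s:T, t:T, u:T, v:T, w:T. ✓
v: successors {s, t, v, w}; ◇◇p there: s:T, t:T, v:T, w:T. ✓
w: successors {s, t, v, x}; ◇◇p there: s:T, t:T, v:T, x:T. ✓
x: successors {u, w}; ◇◇p there: u:T, w:T. ✓
Satisfying worlds: {s, t, u, v, w, x}.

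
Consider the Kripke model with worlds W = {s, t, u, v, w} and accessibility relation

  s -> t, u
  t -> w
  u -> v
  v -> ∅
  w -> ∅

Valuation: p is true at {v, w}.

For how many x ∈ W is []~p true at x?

3

s: successors {t, u}; ~p there: t:T, u:T. ✓
t: successors {w}; ~p there: w:F. ✗
u: successors {v}; ~p there: v:F. ✗
v: no successors, so []~p holds vacuously. ✓
w: no successors, so []~p holds vacuously. ✓
Satisfying worlds: {s, v, w}.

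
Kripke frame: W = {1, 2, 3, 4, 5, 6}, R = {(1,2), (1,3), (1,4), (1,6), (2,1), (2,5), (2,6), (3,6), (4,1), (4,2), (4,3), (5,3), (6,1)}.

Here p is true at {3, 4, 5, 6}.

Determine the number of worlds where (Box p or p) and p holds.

1: Box p or p is F, p is F. ✗
2: Box p or p is F, p is F. ✗
3: Box p or p is T, p is T. ✓
4: Box p or p is T, p is T. ✓
5: Box p or p is T, p is T. ✓
6: Box p or p is T, p is T. ✓
Satisfying worlds: {3, 4, 5, 6}.

4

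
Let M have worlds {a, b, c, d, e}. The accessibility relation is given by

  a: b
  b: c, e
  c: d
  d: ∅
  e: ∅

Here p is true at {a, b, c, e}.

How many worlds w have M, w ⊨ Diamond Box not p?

a: successors {b}; Box not p there: b:F. ✗
b: successors {c, e}; Box not p there: c:T, e:T. ✓
c: successors {d}; Box not p there: d:T. ✓
d: no successors, so Diamond Box not p fails. ✗
e: no successors, so Diamond Box not p fails. ✗
Satisfying worlds: {b, c}.

2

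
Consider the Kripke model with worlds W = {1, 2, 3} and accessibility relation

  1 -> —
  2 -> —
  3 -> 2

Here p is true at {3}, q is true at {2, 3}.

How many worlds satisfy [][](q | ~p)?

1: no successors, so [][](q | ~p) holds vacuously. ✓
2: no successors, so [][](q | ~p) holds vacuously. ✓
3: successors {2}; [](q | ~p) there: 2:T. ✓
Satisfying worlds: {1, 2, 3}.

3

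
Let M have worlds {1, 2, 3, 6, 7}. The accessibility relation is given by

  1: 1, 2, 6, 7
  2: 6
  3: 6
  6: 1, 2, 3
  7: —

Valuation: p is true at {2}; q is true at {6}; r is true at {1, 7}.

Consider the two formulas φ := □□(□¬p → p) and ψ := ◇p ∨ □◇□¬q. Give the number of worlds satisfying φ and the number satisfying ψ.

For □□(□¬p → p):
1: successors {1, 2, 6, 7}; □(□¬p → p) there: 1:F, 2:T, 6:F, 7:T. ✗
2: successors {6}; □(□¬p → p) there: 6:F. ✗
3: successors {6}; □(□¬p → p) there: 6:F. ✗
6: successors {1, 2, 3}; □(□¬p → p) there: 1:F, 2:T, 3:T. ✗
7: no successors, so □□(□¬p → p) holds vacuously. ✓
— 1 world.
For ◇p ∨ □◇□¬q:
1: ◇p is T, □◇□¬q is F. ✓
2: ◇p is F, □◇□¬q is F. ✗
3: ◇p is F, □◇□¬q is F. ✗
6: ◇p is T, □◇□¬q is T. ✓
7: ◇p is F, □◇□¬q is T. ✓
— 3 worlds.

1 and 3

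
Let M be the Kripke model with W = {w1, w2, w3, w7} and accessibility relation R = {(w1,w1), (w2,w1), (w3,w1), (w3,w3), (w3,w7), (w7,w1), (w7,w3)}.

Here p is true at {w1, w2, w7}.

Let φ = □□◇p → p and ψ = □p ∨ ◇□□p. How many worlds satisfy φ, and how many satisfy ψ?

3 and 4

For □□◇p → p:
w1: □□◇p is T, p is T. ✓
w2: □□◇p is T, p is T. ✓
w3: □□◇p is T, p is F. ✗
w7: □□◇p is T, p is T. ✓
— 3 worlds.
For □p ∨ ◇□□p:
w1: □p is T, ◇□□p is T. ✓
w2: □p is T, ◇□□p is T. ✓
w3: □p is F, ◇□□p is T. ✓
w7: □p is F, ◇□□p is T. ✓
— 4 worlds.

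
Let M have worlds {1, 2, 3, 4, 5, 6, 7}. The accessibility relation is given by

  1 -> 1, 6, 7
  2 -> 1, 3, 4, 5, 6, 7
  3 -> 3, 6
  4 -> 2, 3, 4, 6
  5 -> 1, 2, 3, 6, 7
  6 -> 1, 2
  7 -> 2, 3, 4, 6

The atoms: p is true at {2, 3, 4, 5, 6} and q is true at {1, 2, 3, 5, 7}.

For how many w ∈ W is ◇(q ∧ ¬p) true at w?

1: successors {1, 6, 7}; q ∧ ¬p there: 1:T, 6:F, 7:T. ✓
2: successors {1, 3, 4, 5, 6, 7}; q ∧ ¬p there: 1:T, 3:F, 4:F, 5:F, 6:F, 7:T. ✓
3: successors {3, 6}; q ∧ ¬p there: 3:F, 6:F. ✗
4: successors {2, 3, 4, 6}; q ∧ ¬p there: 2:F, 3:F, 4:F, 6:F. ✗
5: successors {1, 2, 3, 6, 7}; q ∧ ¬p there: 1:T, 2:F, 3:F, 6:F, 7:T. ✓
6: successors {1, 2}; q ∧ ¬p there: 1:T, 2:F. ✓
7: successors {2, 3, 4, 6}; q ∧ ¬p there: 2:F, 3:F, 4:F, 6:F. ✗
Satisfying worlds: {1, 2, 5, 6}.

4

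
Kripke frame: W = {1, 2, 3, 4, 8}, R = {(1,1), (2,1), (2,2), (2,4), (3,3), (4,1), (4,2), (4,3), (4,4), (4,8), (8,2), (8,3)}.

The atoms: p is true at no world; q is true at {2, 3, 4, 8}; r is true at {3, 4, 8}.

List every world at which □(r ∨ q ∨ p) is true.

1: successors {1}; r ∨ q ∨ p there: 1:F. ✗
2: successors {1, 2, 4}; r ∨ q ∨ p there: 1:F, 2:T, 4:T. ✗
3: successors {3}; r ∨ q ∨ p there: 3:T. ✓
4: successors {1, 2, 3, 4, 8}; r ∨ q ∨ p there: 1:F, 2:T, 3:T, 4:T, 8:T. ✗
8: successors {2, 3}; r ∨ q ∨ p there: 2:T, 3:T. ✓

{3, 8}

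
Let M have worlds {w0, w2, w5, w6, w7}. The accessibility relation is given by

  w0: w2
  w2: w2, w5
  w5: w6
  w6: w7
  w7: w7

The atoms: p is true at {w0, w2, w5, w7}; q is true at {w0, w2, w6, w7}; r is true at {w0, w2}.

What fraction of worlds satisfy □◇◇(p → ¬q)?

w0: successors {w2}; ◇◇(p → ¬q) there: w2:T. ✓
w2: successors {w2, w5}; ◇◇(p → ¬q) there: w2:T, w5:F. ✗
w5: successors {w6}; ◇◇(p → ¬q) there: w6:F. ✗
w6: successors {w7}; ◇◇(p → ¬q) there: w7:F. ✗
w7: successors {w7}; ◇◇(p → ¬q) there: w7:F. ✗
That's 1 of 5 worlds, so 1/5.

1/5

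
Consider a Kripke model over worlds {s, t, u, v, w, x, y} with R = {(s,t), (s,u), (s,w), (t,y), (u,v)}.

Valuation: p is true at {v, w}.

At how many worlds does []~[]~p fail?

s: successors {t, u, w}; ~[]~p there: t:F, u:T, w:F. ✗
t: successors {y}; ~[]~p there: y:F. ✗
u: successors {v}; ~[]~p there: v:F. ✗
v: no successors, so []~[]~p holds vacuously. ✓
w: no successors, so []~[]~p holds vacuously. ✓
x: no successors, so []~[]~p holds vacuously. ✓
y: no successors, so []~[]~p holds vacuously. ✓
Satisfying worlds: {v, w, x, y}.
So []~[]~p fails at the other 3 worlds.

3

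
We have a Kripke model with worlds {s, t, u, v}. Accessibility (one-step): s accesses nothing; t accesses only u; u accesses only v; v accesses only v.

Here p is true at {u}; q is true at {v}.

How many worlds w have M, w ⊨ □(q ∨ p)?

4

s: no successors, so □(q ∨ p) holds vacuously. ✓
t: successors {u}; q ∨ p there: u:T. ✓
u: successors {v}; q ∨ p there: v:T. ✓
v: successors {v}; q ∨ p there: v:T. ✓
Satisfying worlds: {s, t, u, v}.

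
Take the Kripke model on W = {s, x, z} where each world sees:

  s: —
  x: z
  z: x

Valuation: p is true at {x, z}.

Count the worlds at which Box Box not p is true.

1

s: no successors, so Box Box not p holds vacuously. ✓
x: successors {z}; Box not p there: z:F. ✗
z: successors {x}; Box not p there: x:F. ✗
Satisfying worlds: {s}.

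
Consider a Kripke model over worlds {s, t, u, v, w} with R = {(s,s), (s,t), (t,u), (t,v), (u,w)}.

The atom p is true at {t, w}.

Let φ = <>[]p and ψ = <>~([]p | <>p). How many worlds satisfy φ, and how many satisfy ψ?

2 and 1

For <>[]p:
s: successors {s, t}; []p there: s:F, t:F. ✗
t: successors {u, v}; []p there: u:T, v:T. ✓
u: successors {w}; []p there: w:T. ✓
v: no successors, so <>[]p fails. ✗
w: no successors, so <>[]p fails. ✗
— 2 worlds.
For <>~([]p | <>p):
s: successors {s, t}; ~([]p | <>p) there: s:F, t:T. ✓
t: successors {u, v}; ~([]p | <>p) there: u:F, v:F. ✗
u: successors {w}; ~([]p | <>p) there: w:F. ✗
v: no successors, so <>~([]p | <>p) fails. ✗
w: no successors, so <>~([]p | <>p) fails. ✗
— 1 world.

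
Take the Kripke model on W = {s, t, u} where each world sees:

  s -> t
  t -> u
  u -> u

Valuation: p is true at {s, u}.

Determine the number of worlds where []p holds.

s: successors {t}; p there: t:F. ✗
t: successors {u}; p there: u:T. ✓
u: successors {u}; p there: u:T. ✓
Satisfying worlds: {t, u}.

2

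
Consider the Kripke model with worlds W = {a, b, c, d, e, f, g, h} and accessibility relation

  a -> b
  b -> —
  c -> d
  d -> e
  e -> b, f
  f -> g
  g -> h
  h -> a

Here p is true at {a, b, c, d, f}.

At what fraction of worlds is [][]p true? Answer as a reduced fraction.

5/8

a: successors {b}; []p there: b:T. ✓
b: no successors, so [][]p holds vacuously. ✓
c: successors {d}; []p there: d:F. ✗
d: successors {e}; []p there: e:T. ✓
e: successors {b, f}; []p there: b:T, f:F. ✗
f: successors {g}; []p there: g:F. ✗
g: successors {h}; []p there: h:T. ✓
h: successors {a}; []p there: a:T. ✓
That's 5 of 8 worlds, so 5/8.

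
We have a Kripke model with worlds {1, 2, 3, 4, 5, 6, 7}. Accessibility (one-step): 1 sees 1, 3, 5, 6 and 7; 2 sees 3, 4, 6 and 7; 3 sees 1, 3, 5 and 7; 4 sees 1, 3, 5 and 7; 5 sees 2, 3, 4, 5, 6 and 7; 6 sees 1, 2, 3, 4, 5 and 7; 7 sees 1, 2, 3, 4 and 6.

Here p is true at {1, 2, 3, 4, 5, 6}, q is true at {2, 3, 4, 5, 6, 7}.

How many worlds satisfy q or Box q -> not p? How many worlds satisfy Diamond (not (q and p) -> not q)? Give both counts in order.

For q or Box q -> not p:
1: q or Box q is F, not p is F. ✓
2: q or Box q is T, not p is F. ✗
3: q or Box q is T, not p is F. ✗
4: q or Box q is T, not p is F. ✗
5: q or Box q is T, not p is F. ✗
6: q or Box q is T, not p is F. ✗
7: q or Box q is T, not p is T. ✓
— 2 worlds.
For Diamond (not (q and p) -> not q):
1: successors {1, 3, 5, 6, 7}; not (q and p) -> not q there: 1:T, 3:T, 5:T, 6:T, 7:F. ✓
2: successors {3, 4, 6, 7}; not (q and p) -> not q there: 3:T, 4:T, 6:T, 7:F. ✓
3: successors {1, 3, 5, 7}; not (q and p) -> not q there: 1:T, 3:T, 5:T, 7:F. ✓
4: successors {1, 3, 5, 7}; not (q and p) -> not q there: 1:T, 3:T, 5:T, 7:F. ✓
5: successors {2, 3, 4, 5, 6, 7}; not (q and p) -> not q there: 2:T, 3:T, 4:T, 5:T, 6:T, 7:F. ✓
6: successors {1, 2, 3, 4, 5, 7}; not (q and p) -> not q there: 1:T, 2:T, 3:T, 4:T, 5:T, 7:F. ✓
7: successors {1, 2, 3, 4, 6}; not (q and p) -> not q there: 1:T, 2:T, 3:T, 4:T, 6:T. ✓
— 7 worlds.

2 and 7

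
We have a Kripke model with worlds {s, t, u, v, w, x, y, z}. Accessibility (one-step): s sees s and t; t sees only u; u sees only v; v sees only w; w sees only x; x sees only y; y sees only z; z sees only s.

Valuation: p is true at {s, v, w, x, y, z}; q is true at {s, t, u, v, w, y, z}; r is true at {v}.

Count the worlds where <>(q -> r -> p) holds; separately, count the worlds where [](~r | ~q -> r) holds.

8 and 1

For <>(q -> r -> p):
s: successors {s, t}; q -> r -> p there: s:T, t:T. ✓
t: successors {u}; q -> r -> p there: u:T. ✓
u: successors {v}; q -> r -> p there: v:T. ✓
v: successors {w}; q -> r -> p there: w:T. ✓
w: successors {x}; q -> r -> p there: x:T. ✓
x: successors {y}; q -> r -> p there: y:T. ✓
y: successors {z}; q -> r -> p there: z:T. ✓
z: successors {s}; q -> r -> p there: s:T. ✓
— 8 worlds.
For [](~r | ~q -> r):
s: successors {s, t}; ~r | ~q -> r there: s:F, t:F. ✗
t: successors {u}; ~r | ~q -> r there: u:F. ✗
u: successors {v}; ~r | ~q -> r there: v:T. ✓
v: successors {w}; ~r | ~q -> r there: w:F. ✗
w: successors {x}; ~r | ~q -> r there: x:F. ✗
x: successors {y}; ~r | ~q -> r there: y:F. ✗
y: successors {z}; ~r | ~q -> r there: z:F. ✗
z: successors {s}; ~r | ~q -> r there: s:F. ✗
— 1 world.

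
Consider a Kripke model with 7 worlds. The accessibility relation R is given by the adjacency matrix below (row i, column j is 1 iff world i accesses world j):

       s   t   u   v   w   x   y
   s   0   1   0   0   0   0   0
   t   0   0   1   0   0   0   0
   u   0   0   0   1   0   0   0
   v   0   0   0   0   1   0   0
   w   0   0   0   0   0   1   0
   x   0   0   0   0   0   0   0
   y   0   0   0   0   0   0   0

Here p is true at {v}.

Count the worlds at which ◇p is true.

1

s: successors {t}; p there: t:F. ✗
t: successors {u}; p there: u:F. ✗
u: successors {v}; p there: v:T. ✓
v: successors {w}; p there: w:F. ✗
w: successors {x}; p there: x:F. ✗
x: no successors, so ◇p fails. ✗
y: no successors, so ◇p fails. ✗
Satisfying worlds: {u}.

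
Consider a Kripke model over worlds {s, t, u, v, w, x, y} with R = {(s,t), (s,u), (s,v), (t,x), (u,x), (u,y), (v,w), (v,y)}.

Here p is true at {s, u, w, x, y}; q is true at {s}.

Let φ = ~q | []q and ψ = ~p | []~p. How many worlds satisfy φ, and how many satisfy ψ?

6 and 5

For ~q | []q:
s: ~q is F, []q is F. ✗
t: ~q is T, []q is F. ✓
u: ~q is T, []q is F. ✓
v: ~q is T, []q is F. ✓
w: ~q is T, []q is T. ✓
x: ~q is T, []q is T. ✓
y: ~q is T, []q is T. ✓
— 6 worlds.
For ~p | []~p:
s: ~p is F, []~p is F. ✗
t: ~p is T, []~p is F. ✓
u: ~p is F, []~p is F. ✗
v: ~p is T, []~p is F. ✓
w: ~p is F, []~p is T. ✓
x: ~p is F, []~p is T. ✓
y: ~p is F, []~p is T. ✓
— 5 worlds.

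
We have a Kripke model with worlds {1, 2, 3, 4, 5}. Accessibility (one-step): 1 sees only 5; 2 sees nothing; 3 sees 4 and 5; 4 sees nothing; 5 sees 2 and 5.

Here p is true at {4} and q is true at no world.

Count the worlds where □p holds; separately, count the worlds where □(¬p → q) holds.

2 and 2

For □p:
1: successors {5}; p there: 5:F. ✗
2: no successors, so □p holds vacuously. ✓
3: successors {4, 5}; p there: 4:T, 5:F. ✗
4: no successors, so □p holds vacuously. ✓
5: successors {2, 5}; p there: 2:F, 5:F. ✗
— 2 worlds.
For □(¬p → q):
1: successors {5}; ¬p → q there: 5:F. ✗
2: no successors, so □(¬p → q) holds vacuously. ✓
3: successors {4, 5}; ¬p → q there: 4:T, 5:F. ✗
4: no successors, so □(¬p → q) holds vacuously. ✓
5: successors {2, 5}; ¬p → q there: 2:F, 5:F. ✗
— 2 worlds.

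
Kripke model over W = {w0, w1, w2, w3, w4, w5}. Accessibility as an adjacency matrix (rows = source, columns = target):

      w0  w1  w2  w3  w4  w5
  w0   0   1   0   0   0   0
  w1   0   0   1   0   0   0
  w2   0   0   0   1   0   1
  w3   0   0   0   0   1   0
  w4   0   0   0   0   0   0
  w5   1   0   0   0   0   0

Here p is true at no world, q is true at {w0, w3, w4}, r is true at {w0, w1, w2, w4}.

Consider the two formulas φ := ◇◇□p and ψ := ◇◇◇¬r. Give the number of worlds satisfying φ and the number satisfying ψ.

1 and 1

For ◇◇□p:
w0: successors {w1}; ◇□p there: w1:F. ✗
w1: successors {w2}; ◇□p there: w2:F. ✗
w2: successors {w3, w5}; ◇□p there: w3:T, w5:F. ✓
w3: successors {w4}; ◇□p there: w4:F. ✗
w4: no successors, so ◇◇□p fails. ✗
w5: successors {w0}; ◇□p there: w0:F. ✗
— 1 world.
For ◇◇◇¬r:
w0: successors {w1}; ◇◇¬r there: w1:T. ✓
w1: successors {w2}; ◇◇¬r there: w2:F. ✗
w2: successors {w3, w5}; ◇◇¬r there: w3:F, w5:F. ✗
w3: successors {w4}; ◇◇¬r there: w4:F. ✗
w4: no successors, so ◇◇◇¬r fails. ✗
w5: successors {w0}; ◇◇¬r there: w0:F. ✗
— 1 world.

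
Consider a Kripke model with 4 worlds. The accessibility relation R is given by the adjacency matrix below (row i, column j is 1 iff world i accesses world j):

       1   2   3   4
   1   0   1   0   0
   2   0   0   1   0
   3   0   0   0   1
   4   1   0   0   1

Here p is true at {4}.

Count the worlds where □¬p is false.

2

1: successors {2}; ¬p there: 2:T. ✓
2: successors {3}; ¬p there: 3:T. ✓
3: successors {4}; ¬p there: 4:F. ✗
4: successors {1, 4}; ¬p there: 1:T, 4:F. ✗
Satisfying worlds: {1, 2}.
So □¬p fails at the other 2 worlds.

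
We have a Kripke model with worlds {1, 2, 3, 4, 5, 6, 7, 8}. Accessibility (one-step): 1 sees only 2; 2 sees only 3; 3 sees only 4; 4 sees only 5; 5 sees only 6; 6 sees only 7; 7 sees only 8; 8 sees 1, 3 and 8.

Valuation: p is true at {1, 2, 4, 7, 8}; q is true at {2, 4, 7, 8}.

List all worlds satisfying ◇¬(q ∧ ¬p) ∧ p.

1: ◇¬(q ∧ ¬p) is T, p is T. ✓
2: ◇¬(q ∧ ¬p) is T, p is T. ✓
3: ◇¬(q ∧ ¬p) is T, p is F. ✗
4: ◇¬(q ∧ ¬p) is T, p is T. ✓
5: ◇¬(q ∧ ¬p) is T, p is F. ✗
6: ◇¬(q ∧ ¬p) is T, p is F. ✗
7: ◇¬(q ∧ ¬p) is T, p is T. ✓
8: ◇¬(q ∧ ¬p) is T, p is T. ✓

{1, 2, 4, 7, 8}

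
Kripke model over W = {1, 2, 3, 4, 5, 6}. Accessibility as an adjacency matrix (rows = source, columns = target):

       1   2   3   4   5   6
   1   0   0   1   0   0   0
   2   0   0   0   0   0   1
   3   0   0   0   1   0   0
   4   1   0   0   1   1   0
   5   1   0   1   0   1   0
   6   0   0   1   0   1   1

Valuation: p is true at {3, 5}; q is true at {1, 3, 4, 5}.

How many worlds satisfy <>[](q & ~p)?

1: successors {3}; [](q & ~p) there: 3:T. ✓
2: successors {6}; [](q & ~p) there: 6:F. ✗
3: successors {4}; [](q & ~p) there: 4:F. ✗
4: successors {1, 4, 5}; [](q & ~p) there: 1:F, 4:F, 5:F. ✗
5: successors {1, 3, 5}; [](q & ~p) there: 1:F, 3:T, 5:F. ✓
6: successors {3, 5, 6}; [](q & ~p) there: 3:T, 5:F, 6:F. ✓
Satisfying worlds: {1, 5, 6}.

3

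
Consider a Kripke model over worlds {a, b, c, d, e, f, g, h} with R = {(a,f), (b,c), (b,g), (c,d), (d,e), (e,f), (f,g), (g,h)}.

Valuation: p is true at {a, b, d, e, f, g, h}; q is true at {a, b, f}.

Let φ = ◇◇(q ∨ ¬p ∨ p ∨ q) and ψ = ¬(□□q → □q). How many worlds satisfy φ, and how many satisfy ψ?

For ◇◇(q ∨ ¬p ∨ p ∨ q):
a: successors {f}; ◇(q ∨ ¬p ∨ p ∨ q) there: f:T. ✓
b: successors {c, g}; ◇(q ∨ ¬p ∨ p ∨ q) there: c:T, g:T. ✓
c: successors {d}; ◇(q ∨ ¬p ∨ p ∨ q) there: d:T. ✓
d: successors {e}; ◇(q ∨ ¬p ∨ p ∨ q) there: e:T. ✓
e: successors {f}; ◇(q ∨ ¬p ∨ p ∨ q) there: f:T. ✓
f: successors {g}; ◇(q ∨ ¬p ∨ p ∨ q) there: g:T. ✓
g: successors {h}; ◇(q ∨ ¬p ∨ p ∨ q) there: h:F. ✗
h: no successors, so ◇◇(q ∨ ¬p ∨ p ∨ q) fails. ✗
— 6 worlds.
For ¬(□□q → □q):
a: □□q → □q is T. ✗
b: □□q → □q is T. ✗
c: □□q → □q is T. ✗
d: □□q → □q is F. ✓
e: □□q → □q is T. ✗
f: □□q → □q is T. ✗
g: □□q → □q is F. ✓
h: □□q → □q is T. ✗
— 2 worlds.

6 and 2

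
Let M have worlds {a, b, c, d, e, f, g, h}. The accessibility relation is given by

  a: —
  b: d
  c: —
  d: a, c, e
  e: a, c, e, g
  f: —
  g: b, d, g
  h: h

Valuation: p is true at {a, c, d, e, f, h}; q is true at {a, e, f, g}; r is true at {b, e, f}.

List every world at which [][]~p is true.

a: no successors, so [][]~p holds vacuously. ✓
b: successors {d}; []~p there: d:F. ✗
c: no successors, so [][]~p holds vacuously. ✓
d: successors {a, c, e}; []~p there: a:T, c:T, e:F. ✗
e: successors {a, c, e, g}; []~p there: a:T, c:T, e:F, g:F. ✗
f: no successors, so [][]~p holds vacuously. ✓
g: successors {b, d, g}; []~p there: b:F, d:F, g:F. ✗
h: successors {h}; []~p there: h:F. ✗

{a, c, f}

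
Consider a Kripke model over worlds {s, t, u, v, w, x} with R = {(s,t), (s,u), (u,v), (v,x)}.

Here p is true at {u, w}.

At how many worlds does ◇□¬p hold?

s: successors {t, u}; □¬p there: t:T, u:T. ✓
t: no successors, so ◇□¬p fails. ✗
u: successors {v}; □¬p there: v:T. ✓
v: successors {x}; □¬p there: x:T. ✓
w: no successors, so ◇□¬p fails. ✗
x: no successors, so ◇□¬p fails. ✗
Satisfying worlds: {s, u, v}.

3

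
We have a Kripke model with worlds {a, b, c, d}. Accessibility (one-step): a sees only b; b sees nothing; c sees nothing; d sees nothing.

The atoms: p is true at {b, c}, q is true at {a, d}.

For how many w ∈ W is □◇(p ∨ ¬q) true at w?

3

a: successors {b}; ◇(p ∨ ¬q) there: b:F. ✗
b: no successors, so □◇(p ∨ ¬q) holds vacuously. ✓
c: no successors, so □◇(p ∨ ¬q) holds vacuously. ✓
d: no successors, so □◇(p ∨ ¬q) holds vacuously. ✓
Satisfying worlds: {b, c, d}.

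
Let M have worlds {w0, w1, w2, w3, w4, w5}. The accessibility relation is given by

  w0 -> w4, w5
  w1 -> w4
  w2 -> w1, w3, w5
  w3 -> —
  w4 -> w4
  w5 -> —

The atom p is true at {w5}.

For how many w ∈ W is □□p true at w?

2

w0: successors {w4, w5}; □p there: w4:F, w5:T. ✗
w1: successors {w4}; □p there: w4:F. ✗
w2: successors {w1, w3, w5}; □p there: w1:F, w3:T, w5:T. ✗
w3: no successors, so □□p holds vacuously. ✓
w4: successors {w4}; □p there: w4:F. ✗
w5: no successors, so □□p holds vacuously. ✓
Satisfying worlds: {w3, w5}.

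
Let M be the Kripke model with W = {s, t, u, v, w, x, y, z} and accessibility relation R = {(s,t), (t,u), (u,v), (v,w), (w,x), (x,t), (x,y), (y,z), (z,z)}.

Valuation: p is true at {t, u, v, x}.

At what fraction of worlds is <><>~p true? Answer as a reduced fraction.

s: successors {t}; <>~p there: t:F. ✗
t: successors {u}; <>~p there: u:F. ✗
u: successors {v}; <>~p there: v:T. ✓
v: successors {w}; <>~p there: w:F. ✗
w: successors {x}; <>~p there: x:T. ✓
x: successors {t, y}; <>~p there: t:F, y:T. ✓
y: successors {z}; <>~p there: z:T. ✓
z: successors {z}; <>~p there: z:T. ✓
That's 5 of 8 worlds, so 5/8.

5/8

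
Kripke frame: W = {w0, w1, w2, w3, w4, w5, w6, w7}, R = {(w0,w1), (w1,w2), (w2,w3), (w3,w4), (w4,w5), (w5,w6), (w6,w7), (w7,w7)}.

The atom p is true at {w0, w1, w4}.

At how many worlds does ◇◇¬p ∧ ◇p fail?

6

w0: ◇◇¬p is T, ◇p is T. ✓
w1: ◇◇¬p is T, ◇p is F. ✗
w2: ◇◇¬p is F, ◇p is F. ✗
w3: ◇◇¬p is T, ◇p is T. ✓
w4: ◇◇¬p is T, ◇p is F. ✗
w5: ◇◇¬p is T, ◇p is F. ✗
w6: ◇◇¬p is T, ◇p is F. ✗
w7: ◇◇¬p is T, ◇p is F. ✗
Satisfying worlds: {w0, w3}.
So ◇◇¬p ∧ ◇p fails at the other 6 worlds.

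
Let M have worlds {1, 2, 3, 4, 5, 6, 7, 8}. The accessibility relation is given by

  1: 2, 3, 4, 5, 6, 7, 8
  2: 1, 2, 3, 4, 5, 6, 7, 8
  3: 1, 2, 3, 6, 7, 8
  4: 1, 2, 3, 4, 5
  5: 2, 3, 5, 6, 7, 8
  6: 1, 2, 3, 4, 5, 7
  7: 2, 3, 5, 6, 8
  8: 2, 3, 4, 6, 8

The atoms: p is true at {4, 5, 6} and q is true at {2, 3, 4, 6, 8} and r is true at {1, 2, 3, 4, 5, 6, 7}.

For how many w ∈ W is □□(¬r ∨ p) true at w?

0

1: successors {2, 3, 4, 5, 6, 7, 8}; □(¬r ∨ p) there: 2:F, 3:F, 4:F, 5:F, 6:F, 7:F, 8:F. ✗
2: successors {1, 2, 3, 4, 5, 6, 7, 8}; □(¬r ∨ p) there: 1:F, 2:F, 3:F, 4:F, 5:F, 6:F, 7:F, 8:F. ✗
3: successors {1, 2, 3, 6, 7, 8}; □(¬r ∨ p) there: 1:F, 2:F, 3:F, 6:F, 7:F, 8:F. ✗
4: successors {1, 2, 3, 4, 5}; □(¬r ∨ p) there: 1:F, 2:F, 3:F, 4:F, 5:F. ✗
5: successors {2, 3, 5, 6, 7, 8}; □(¬r ∨ p) there: 2:F, 3:F, 5:F, 6:F, 7:F, 8:F. ✗
6: successors {1, 2, 3, 4, 5, 7}; □(¬r ∨ p) there: 1:F, 2:F, 3:F, 4:F, 5:F, 7:F. ✗
7: successors {2, 3, 5, 6, 8}; □(¬r ∨ p) there: 2:F, 3:F, 5:F, 6:F, 8:F. ✗
8: successors {2, 3, 4, 6, 8}; □(¬r ∨ p) there: 2:F, 3:F, 4:F, 6:F, 8:F. ✗
Satisfying worlds: ∅.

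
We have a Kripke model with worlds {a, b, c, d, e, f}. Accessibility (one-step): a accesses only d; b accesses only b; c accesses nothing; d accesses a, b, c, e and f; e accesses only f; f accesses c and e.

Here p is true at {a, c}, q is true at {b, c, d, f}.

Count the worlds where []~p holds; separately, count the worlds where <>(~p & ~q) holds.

4 and 2

For []~p:
a: successors {d}; ~p there: d:T. ✓
b: successors {b}; ~p there: b:T. ✓
c: no successors, so []~p holds vacuously. ✓
d: successors {a, b, c, e, f}; ~p there: a:F, b:T, c:F, e:T, f:T. ✗
e: successors {f}; ~p there: f:T. ✓
f: successors {c, e}; ~p there: c:F, e:T. ✗
— 4 worlds.
For <>(~p & ~q):
a: successors {d}; ~p & ~q there: d:F. ✗
b: successors {b}; ~p & ~q there: b:F. ✗
c: no successors, so <>(~p & ~q) fails. ✗
d: successors {a, b, c, e, f}; ~p & ~q there: a:F, b:F, c:F, e:T, f:F. ✓
e: successors {f}; ~p & ~q there: f:F. ✗
f: successors {c, e}; ~p & ~q there: c:F, e:T. ✓
— 2 worlds.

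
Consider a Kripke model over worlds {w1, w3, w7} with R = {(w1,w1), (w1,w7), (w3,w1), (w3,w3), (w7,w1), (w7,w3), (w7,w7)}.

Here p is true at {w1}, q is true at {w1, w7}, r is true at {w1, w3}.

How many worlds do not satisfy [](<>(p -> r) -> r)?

2

w1: successors {w1, w7}; <>(p -> r) -> r there: w1:T, w7:F. ✗
w3: successors {w1, w3}; <>(p -> r) -> r there: w1:T, w3:T. ✓
w7: successors {w1, w3, w7}; <>(p -> r) -> r there: w1:T, w3:T, w7:F. ✗
Satisfying worlds: {w3}.
So [](<>(p -> r) -> r) fails at the other 2 worlds.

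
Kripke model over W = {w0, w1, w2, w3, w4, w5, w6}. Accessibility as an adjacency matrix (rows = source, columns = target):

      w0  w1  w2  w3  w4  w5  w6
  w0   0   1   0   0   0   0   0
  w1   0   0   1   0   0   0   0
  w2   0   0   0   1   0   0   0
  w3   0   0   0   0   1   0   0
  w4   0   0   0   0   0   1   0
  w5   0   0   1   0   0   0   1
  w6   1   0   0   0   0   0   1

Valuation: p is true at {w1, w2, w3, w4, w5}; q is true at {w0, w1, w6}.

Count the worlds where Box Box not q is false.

3

w0: successors {w1}; Box not q there: w1:T. ✓
w1: successors {w2}; Box not q there: w2:T. ✓
w2: successors {w3}; Box not q there: w3:T. ✓
w3: successors {w4}; Box not q there: w4:T. ✓
w4: successors {w5}; Box not q there: w5:F. ✗
w5: successors {w2, w6}; Box not q there: w2:T, w6:F. ✗
w6: successors {w0, w6}; Box not q there: w0:F, w6:F. ✗
Satisfying worlds: {w0, w1, w2, w3}.
So Box Box not q fails at the other 3 worlds.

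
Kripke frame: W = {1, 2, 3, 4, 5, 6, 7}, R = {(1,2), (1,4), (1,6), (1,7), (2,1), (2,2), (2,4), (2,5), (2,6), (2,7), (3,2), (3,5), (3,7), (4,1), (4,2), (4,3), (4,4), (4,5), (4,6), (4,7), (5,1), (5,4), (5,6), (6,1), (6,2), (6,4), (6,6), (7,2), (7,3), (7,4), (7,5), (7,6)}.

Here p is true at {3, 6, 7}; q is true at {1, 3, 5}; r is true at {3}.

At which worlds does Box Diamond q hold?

{1, 3, 7}

1: successors {2, 4, 6, 7}; Diamond q there: 2:T, 4:T, 6:T, 7:T. ✓
2: successors {1, 2, 4, 5, 6, 7}; Diamond q there: 1:F, 2:T, 4:T, 5:T, 6:T, 7:T. ✗
3: successors {2, 5, 7}; Diamond q there: 2:T, 5:T, 7:T. ✓
4: successors {1, 2, 3, 4, 5, 6, 7}; Diamond q there: 1:F, 2:T, 3:T, 4:T, 5:T, 6:T, 7:T. ✗
5: successors {1, 4, 6}; Diamond q there: 1:F, 4:T, 6:T. ✗
6: successors {1, 2, 4, 6}; Diamond q there: 1:F, 2:T, 4:T, 6:T. ✗
7: successors {2, 3, 4, 5, 6}; Diamond q there: 2:T, 3:T, 4:T, 5:T, 6:T. ✓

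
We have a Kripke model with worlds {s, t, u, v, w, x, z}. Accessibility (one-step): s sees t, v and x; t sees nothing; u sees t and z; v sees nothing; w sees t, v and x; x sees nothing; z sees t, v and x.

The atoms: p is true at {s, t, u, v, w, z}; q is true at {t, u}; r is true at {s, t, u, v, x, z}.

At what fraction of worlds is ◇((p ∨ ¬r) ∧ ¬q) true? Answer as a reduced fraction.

4/7

s: successors {t, v, x}; (p ∨ ¬r) ∧ ¬q there: t:F, v:T, x:F. ✓
t: no successors, so ◇((p ∨ ¬r) ∧ ¬q) fails. ✗
u: successors {t, z}; (p ∨ ¬r) ∧ ¬q there: t:F, z:T. ✓
v: no successors, so ◇((p ∨ ¬r) ∧ ¬q) fails. ✗
w: successors {t, v, x}; (p ∨ ¬r) ∧ ¬q there: t:F, v:T, x:F. ✓
x: no successors, so ◇((p ∨ ¬r) ∧ ¬q) fails. ✗
z: successors {t, v, x}; (p ∨ ¬r) ∧ ¬q there: t:F, v:T, x:F. ✓
That's 4 of 7 worlds, so 4/7.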